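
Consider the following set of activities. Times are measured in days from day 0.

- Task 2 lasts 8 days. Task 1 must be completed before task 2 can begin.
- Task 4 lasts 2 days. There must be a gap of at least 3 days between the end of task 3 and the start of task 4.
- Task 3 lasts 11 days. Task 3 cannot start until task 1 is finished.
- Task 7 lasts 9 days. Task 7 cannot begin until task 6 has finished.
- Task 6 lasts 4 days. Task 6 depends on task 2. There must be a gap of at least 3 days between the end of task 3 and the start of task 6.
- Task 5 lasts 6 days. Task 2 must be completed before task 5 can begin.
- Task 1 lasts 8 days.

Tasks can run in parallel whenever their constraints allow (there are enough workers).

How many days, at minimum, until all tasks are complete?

Nothing blocks task 1, so it runs from day 0 to day 8.
Task 3 waits on task 1 (finishes day 8), so it starts at day 8 and finishes at 8 + 11 = day 19.
Task 4 cannot begin until task 3 (finishes day 19, plus 3-day gap → day 22). It runs from day 22 to 22 + 2 = day 24.
Task 2 cannot begin until task 1 (finishes day 8). It runs from day 8 to 8 + 8 = day 16.
Task 6 cannot start until task 2 (finishes day 16); task 3 (finishes day 19, plus 3-day gap → day 22). The controlling bound is day 22, so task 6 finishes at 22 + 4 = day 26.
After task 6 (finishes day 26), task 7 can start at day 26 and finishes at day 35.
Task 5 cannot begin until task 2 (finishes day 16). It runs from day 16 to 16 + 6 = day 22.
All tasks are finished once the last one completes. Finish times: Task 1 at 8, Task 2 at 16, Task 3 at 19, Task 4 at 24, Task 5 at 22, Task 6 at 26, Task 7 at 35. The latest is day 35.

35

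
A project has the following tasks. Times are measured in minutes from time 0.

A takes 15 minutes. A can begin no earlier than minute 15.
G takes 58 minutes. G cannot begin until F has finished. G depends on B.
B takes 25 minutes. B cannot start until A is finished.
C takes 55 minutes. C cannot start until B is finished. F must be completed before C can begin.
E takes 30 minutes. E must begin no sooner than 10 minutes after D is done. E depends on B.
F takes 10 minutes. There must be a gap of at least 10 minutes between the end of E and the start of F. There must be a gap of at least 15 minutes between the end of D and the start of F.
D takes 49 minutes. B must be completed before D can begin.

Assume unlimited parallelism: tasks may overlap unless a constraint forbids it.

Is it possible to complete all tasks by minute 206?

After its own release at minute 15, A can start at minute 15 and finishes at minute 30.
After A (finishes minute 30), B can start at minute 30 and finishes at minute 55.
D waits on B (finishes minute 55), so it starts at minute 55 and finishes at 55 + 49 = minute 104.
E has to wait for D (finishes minute 104, plus 10-minute gap → minute 114); B (finishes minute 55). The latest of these is minute 114, so E runs minute 114 to 114 + 30 = minute 144.
For F: E (finishes minute 144, plus 10-minute gap → minute 154); D (finishes minute 104, plus 15-minute gap → minute 119). Taking the maximum gives a start of minute 154, and it finishes at 154 + 10 = minute 164.
For G: F (finishes minute 164); B (finishes minute 55). Taking the maximum gives a start of minute 164, and it finishes at 164 + 58 = minute 222.
C needs all of B (finishes minute 55); F (finishes minute 164). That puts its earliest start at minute 164; it finishes at 164 + 55 = minute 219.
The earliest everything can be done is minute 222, which is after the deadline of 206, so it is not possible.

No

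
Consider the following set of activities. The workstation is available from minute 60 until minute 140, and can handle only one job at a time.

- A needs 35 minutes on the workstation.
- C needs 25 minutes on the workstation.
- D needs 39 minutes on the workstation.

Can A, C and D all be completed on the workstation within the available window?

The workstation window is 140 − 60 = 80 minutes.
Running back to back, the jobs need 35 + 25 + 39 = 99 minutes on the workstation.
Since 99 > 80, they cannot all fit.

No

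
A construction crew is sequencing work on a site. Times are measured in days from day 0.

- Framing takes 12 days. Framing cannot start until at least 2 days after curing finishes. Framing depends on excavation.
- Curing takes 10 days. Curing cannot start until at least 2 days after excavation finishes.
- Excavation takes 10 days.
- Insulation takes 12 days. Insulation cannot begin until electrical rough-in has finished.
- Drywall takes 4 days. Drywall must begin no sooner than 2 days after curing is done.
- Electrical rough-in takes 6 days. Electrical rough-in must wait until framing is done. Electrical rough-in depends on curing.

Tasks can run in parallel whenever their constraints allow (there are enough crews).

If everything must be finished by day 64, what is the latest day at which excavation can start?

Insulation has no dependents, so it just needs to finish by day 64. Starting by 64 − 12 = day 52 achieves that.
Electrical rough-in has to be done before insulation (must start by day 52). That means finishing by day 52, i.e. starting by 52 − 6 = day 46.
Framing has to be done before electrical rough-in (must start by day 46). That means finishing by day 46, i.e. starting by 46 − 12 = day 34.
To finish by day 64, drywall (duration 4) must start no later than day 60.
For curing: framing (must start by day 34, minus 2-day gap → day 32); electrical rough-in (must start by day 46); drywall (must start by day 60, minus 2-day gap → day 58). The most restrictive is day 32; with a 10-day duration, curing must start by day 22.
Excavation feeds curing (must start by day 22, minus 2-day gap → day 20); framing (must start by day 34). Taking the minimum, excavation must finish by day 20 and start by 20 − 10 = day 10.

10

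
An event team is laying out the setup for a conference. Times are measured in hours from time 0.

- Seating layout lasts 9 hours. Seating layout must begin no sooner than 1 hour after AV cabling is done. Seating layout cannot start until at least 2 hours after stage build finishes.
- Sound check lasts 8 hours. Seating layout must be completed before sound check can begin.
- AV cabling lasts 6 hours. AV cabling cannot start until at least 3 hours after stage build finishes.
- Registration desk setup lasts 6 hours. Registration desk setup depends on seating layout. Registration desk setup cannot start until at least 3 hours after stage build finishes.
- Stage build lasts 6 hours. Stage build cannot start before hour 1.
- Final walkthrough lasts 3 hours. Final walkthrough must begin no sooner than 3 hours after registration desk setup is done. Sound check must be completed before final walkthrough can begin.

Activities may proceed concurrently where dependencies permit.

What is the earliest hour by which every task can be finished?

After its own release at hour 1, stage build can start at hour 1 and finishes at hour 7.
After stage build (finishes hour 7, plus 3-hour gap → hour 10), AV cabling can start at hour 10 and finishes at hour 16.
Seating layout cannot start until AV cabling (finishes hour 16, plus 1-hour gap → hour 17); stage build (finishes hour 7, plus 2-hour gap → hour 9). The controlling bound is hour 17, so seating layout finishes at 17 + 9 = hour 26.
Sound check waits on seating layout (finishes hour 26), so it starts at hour 26 and finishes at 26 + 8 = hour 34.
For registration desk setup: seating layout (finishes hour 26); stage build (finishes hour 7, plus 3-hour gap → hour 10). Taking the maximum gives a start of hour 26, and it finishes at 26 + 6 = hour 32.
For final walkthrough: registration desk setup (finishes hour 32, plus 3-hour gap → hour 35); sound check (finishes hour 34). Taking the maximum gives a start of hour 35, and it finishes at 35 + 3 = hour 38.
All tasks are finished once the last one completes. Finish times: Stage build at 7, AV cabling at 16, Seating layout at 26, Registration desk setup at 32, Sound check at 34, Final walkthrough at 38. The latest is hour 38.

38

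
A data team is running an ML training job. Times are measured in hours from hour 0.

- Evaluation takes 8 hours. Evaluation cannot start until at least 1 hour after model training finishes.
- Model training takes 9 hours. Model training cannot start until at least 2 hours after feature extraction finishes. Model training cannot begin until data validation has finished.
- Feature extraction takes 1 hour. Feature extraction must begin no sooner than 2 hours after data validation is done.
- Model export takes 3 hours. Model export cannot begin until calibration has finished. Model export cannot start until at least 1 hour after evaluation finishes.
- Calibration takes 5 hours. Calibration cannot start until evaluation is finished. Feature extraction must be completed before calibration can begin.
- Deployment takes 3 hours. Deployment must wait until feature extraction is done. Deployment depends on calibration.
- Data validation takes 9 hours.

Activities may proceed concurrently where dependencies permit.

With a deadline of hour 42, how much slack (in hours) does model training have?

Data validation can start immediately at hour 0; it finishes at hour 9.
Feature extraction cannot begin until data validation (finishes hour 9, plus 2-hour gap → hour 11). It runs from hour 11 to 11 + 1 = hour 12.
Model training cannot start until feature extraction (finishes hour 12, plus 2-hour gap → hour 14); data validation (finishes hour 9). The controlling bound is hour 14, so model training finishes at 14 + 9 = hour 23.

Working backward from the deadline:
Model export has no dependents, so it just needs to finish by hour 42. Starting by 42 − 3 = hour 39 achieves that.
Deployment has no dependents, so it just needs to finish by hour 42. Starting by 42 − 3 = hour 39 achieves that.
Calibration has several dependents: model export (must start by hour 39); deployment (must start by hour 39). The earliest of those limits is hour 39, so calibration must start by 39 − 5 = hour 34.
Evaluation feeds calibration (must start by hour 34); model export (must start by hour 39, minus 1-hour gap → hour 38). Taking the minimum, evaluation must finish by hour 34 and start by 34 − 8 = hour 26.
Model training feeds into evaluation (must start by hour 26, minus 1-hour gap → hour 25); so model training must finish by hour 25 and therefore start by hour 16.
So model training can start as early as hour 14 and as late as hour 16, giving 16 − 14 = 2 hours of slack.

2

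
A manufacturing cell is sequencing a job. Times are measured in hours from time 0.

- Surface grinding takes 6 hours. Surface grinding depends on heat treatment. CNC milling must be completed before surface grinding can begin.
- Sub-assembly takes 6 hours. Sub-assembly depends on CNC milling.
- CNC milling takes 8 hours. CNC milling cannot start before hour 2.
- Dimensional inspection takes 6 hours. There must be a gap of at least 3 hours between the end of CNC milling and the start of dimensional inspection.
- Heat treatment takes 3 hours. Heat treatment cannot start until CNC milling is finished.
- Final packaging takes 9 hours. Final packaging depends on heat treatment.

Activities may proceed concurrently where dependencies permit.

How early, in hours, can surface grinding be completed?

CNC milling cannot begin until its own release at hour 2. It runs from hour 2 to 2 + 8 = hour 10.
Heat treatment waits on CNC milling (finishes hour 10), so it starts at hour 10 and finishes at 10 + 3 = hour 13.
Surface grinding has to wait for heat treatment (finishes hour 13); CNC milling (finishes hour 10). The latest of these is hour 13, so surface grinding runs hour 13 to 13 + 6 = hour 19.

19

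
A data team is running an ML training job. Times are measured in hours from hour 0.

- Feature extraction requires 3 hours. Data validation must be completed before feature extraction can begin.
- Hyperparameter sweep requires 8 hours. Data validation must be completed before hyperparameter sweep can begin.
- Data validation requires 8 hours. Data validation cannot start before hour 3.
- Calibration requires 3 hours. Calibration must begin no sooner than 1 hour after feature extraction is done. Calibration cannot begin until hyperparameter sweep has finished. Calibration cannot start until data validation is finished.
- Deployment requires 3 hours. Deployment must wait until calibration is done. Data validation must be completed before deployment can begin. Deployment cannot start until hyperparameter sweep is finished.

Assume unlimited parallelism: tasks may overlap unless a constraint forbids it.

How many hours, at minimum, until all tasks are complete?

25

After its own release at hour 3, data validation can start at hour 3 and finishes at hour 11.
After data validation (finishes hour 11), hyperparameter sweep can start at hour 11 and finishes at hour 19.
Feature extraction cannot begin until data validation (finishes hour 11). It runs from hour 11 to 11 + 3 = hour 14.
Calibration needs all of feature extraction (finishes hour 14, plus 1-hour gap → hour 15); hyperparameter sweep (finishes hour 19); data validation (finishes hour 11). That puts its earliest start at hour 19; it finishes at 19 + 3 = hour 22.
Deployment needs all of calibration (finishes hour 22); data validation (finishes hour 11); hyperparameter sweep (finishes hour 19). That puts its earliest start at hour 22; it finishes at 22 + 3 = hour 25.
All tasks are finished once the last one completes. Finish times: Data validation at 11, Feature extraction at 14, Hyperparameter sweep at 19, Calibration at 22, Deployment at 25. The latest is hour 25.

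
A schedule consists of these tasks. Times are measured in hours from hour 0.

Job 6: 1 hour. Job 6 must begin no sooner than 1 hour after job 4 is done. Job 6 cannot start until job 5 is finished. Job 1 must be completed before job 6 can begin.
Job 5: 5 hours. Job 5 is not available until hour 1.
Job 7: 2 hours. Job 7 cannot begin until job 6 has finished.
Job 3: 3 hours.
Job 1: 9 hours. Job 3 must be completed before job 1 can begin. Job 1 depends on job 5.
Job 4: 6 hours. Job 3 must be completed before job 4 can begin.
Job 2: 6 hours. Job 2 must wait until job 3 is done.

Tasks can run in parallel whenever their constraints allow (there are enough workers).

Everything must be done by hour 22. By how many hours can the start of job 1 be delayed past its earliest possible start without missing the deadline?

Job 5 waits on its own release at hour 1, so it starts at hour 1 and finishes at 1 + 5 = hour 6.
Nothing blocks job 3, so it runs from hour 0 to hour 3.
Job 1 needs all of job 3 (finishes hour 3); job 5 (finishes hour 6). That puts its earliest start at hour 6; it finishes at 6 + 9 = hour 15.

Working backward from the deadline:
Job 7 must finish by hour 22; it takes 2 hours, so it must start by 22 − 2 = hour 20.
Job 6 feeds into job 7 (must start by hour 20); so job 6 must finish by hour 20 and therefore start by hour 19.
Job 1 has to be done before job 6 (must start by hour 19). That means finishing by hour 19, i.e. starting by 19 − 9 = hour 10.
So job 1 can start as early as hour 6 and as late as hour 10, giving 10 − 6 = 4 hours of slack.

4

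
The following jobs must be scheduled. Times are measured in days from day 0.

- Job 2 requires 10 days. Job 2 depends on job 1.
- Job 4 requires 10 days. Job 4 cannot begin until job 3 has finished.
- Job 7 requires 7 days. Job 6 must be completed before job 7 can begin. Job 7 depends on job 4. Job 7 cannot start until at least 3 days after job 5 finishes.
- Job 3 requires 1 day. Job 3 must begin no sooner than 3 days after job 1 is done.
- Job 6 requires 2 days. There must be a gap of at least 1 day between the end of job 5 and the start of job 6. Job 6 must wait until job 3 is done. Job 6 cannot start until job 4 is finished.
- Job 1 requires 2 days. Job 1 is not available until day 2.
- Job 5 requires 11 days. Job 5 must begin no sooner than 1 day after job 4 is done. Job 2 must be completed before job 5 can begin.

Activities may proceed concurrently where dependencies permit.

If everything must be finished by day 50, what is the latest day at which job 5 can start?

29

Job 7 must finish by day 50; it takes 7 days, so it must start by 50 − 7 = day 43.
Job 6 feeds into job 7 (must start by day 43); so job 6 must finish by day 43 and therefore start by day 41.
Job 5 has several dependents: job 6 (must start by day 41, minus 1-day gap → day 40); job 7 (must start by day 43, minus 3-day gap → day 40). The earliest of those limits is day 40, so job 5 must start by 40 − 11 = day 29.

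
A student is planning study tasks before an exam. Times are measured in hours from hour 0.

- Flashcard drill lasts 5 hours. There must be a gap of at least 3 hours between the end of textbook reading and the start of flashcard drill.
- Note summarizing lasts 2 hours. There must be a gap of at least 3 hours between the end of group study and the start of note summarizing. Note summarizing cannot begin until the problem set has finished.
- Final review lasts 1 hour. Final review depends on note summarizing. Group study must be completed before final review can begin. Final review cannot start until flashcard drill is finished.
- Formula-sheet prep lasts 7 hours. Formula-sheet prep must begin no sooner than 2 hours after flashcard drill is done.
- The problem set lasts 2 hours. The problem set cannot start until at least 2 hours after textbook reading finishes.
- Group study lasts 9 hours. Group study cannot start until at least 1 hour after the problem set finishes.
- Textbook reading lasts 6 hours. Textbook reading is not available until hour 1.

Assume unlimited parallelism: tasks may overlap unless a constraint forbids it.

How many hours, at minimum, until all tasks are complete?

27

Textbook reading cannot begin until its own release at hour 1. It runs from hour 1 to 1 + 6 = hour 7.
After textbook reading (finishes hour 7, plus 3-hour gap → hour 10), flashcard drill can start at hour 10 and finishes at hour 15.
Formula-sheet prep waits on flashcard drill (finishes hour 15, plus 2-hour gap → hour 17), so it starts at hour 17 and finishes at 17 + 7 = hour 24.
After textbook reading (finishes hour 7, plus 2-hour gap → hour 9), the problem set can start at hour 9 and finishes at hour 11.
Group study waits on the problem set (finishes hour 11, plus 1-hour gap → hour 12), so it starts at hour 12 and finishes at 12 + 9 = hour 21.
Note summarizing needs all of group study (finishes hour 21, plus 3-hour gap → hour 24); the problem set (finishes hour 11). That puts its earliest start at hour 24; it finishes at 24 + 2 = hour 26.
Final review has to wait for note summarizing (finishes hour 26); group study (finishes hour 21); flashcard drill (finishes hour 15). The latest of these is hour 26, so final review runs hour 26 to 26 + 1 = hour 27.
All tasks are finished once the last one completes. Finish times: Textbook reading at 7, The problem set at 11, Flashcard drill at 15, Group study at 21, Note summarizing at 26, Formula-sheet prep at 24, Final review at 27. The latest is hour 27.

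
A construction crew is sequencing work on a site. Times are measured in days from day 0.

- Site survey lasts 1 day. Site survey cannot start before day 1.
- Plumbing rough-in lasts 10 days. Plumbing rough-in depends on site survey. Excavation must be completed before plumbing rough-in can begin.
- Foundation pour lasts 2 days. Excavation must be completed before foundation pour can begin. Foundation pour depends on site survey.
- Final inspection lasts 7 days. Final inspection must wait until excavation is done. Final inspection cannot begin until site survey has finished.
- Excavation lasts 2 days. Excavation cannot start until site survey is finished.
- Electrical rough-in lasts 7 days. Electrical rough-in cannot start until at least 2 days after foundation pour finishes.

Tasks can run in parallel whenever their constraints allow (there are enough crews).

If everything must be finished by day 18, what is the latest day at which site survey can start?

Electrical rough-in has no dependents, so it just needs to finish by day 18. Starting by 18 − 7 = day 11 achieves that.
Foundation pour has to be done before electrical rough-in (must start by day 11, minus 2-day gap → day 9). That means finishing by day 9, i.e. starting by 9 − 2 = day 7.
To finish by day 18, plumbing rough-in (duration 10) must start no later than day 8.
Nothing follows final inspection; the deadline of day 18 is its only limit. It must start by 18 − 7 = day 11.
For excavation: foundation pour (must start by day 7); plumbing rough-in (must start by day 8); final inspection (must start by day 11). The most restrictive is day 7; with a 2-day duration, excavation must start by day 5.
Site survey feeds excavation (must start by day 5); foundation pour (must start by day 7); plumbing rough-in (must start by day 8); final inspection (must start by day 11). Taking the minimum, site survey must finish by day 5 and start by 5 − 1 = day 4.

4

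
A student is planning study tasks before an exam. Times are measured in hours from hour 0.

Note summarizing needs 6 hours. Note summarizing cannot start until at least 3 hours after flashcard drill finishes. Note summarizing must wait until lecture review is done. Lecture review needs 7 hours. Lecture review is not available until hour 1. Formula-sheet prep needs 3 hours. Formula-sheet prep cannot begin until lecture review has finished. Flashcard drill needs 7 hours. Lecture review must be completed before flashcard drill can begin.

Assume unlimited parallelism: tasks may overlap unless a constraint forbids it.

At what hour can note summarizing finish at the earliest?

24

Lecture review waits on its own release at hour 1, so it starts at hour 1 and finishes at 1 + 7 = hour 8.
Flashcard drill cannot begin until lecture review (finishes hour 8). It runs from hour 8 to 8 + 7 = hour 15.
Note summarizing has to wait for flashcard drill (finishes hour 15, plus 3-hour gap → hour 18); lecture review (finishes hour 8). The latest of these is hour 18, so note summarizing runs hour 18 to 18 + 6 = hour 24.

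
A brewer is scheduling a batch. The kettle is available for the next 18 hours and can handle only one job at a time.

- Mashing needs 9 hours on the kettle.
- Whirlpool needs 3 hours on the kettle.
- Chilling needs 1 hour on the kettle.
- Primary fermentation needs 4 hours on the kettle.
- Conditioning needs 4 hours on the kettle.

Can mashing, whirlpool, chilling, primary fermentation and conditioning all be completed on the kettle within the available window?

Running back to back, the jobs need 9 + 3 + 1 + 4 + 4 = 21 hours on the kettle.
Since 21 > 18, they cannot all fit.

No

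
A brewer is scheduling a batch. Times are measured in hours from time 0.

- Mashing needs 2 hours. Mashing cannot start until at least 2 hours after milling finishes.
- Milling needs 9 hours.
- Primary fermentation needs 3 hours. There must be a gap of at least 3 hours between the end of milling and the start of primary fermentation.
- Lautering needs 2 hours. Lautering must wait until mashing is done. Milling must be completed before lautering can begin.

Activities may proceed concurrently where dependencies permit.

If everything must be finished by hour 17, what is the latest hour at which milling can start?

Lautering must finish by hour 17; it takes 2 hours, so it must start by 17 − 2 = hour 15.
Mashing has to be done before lautering (must start by hour 15). That means finishing by hour 15, i.e. starting by 15 − 2 = hour 13.
Nothing follows primary fermentation; the deadline of hour 17 is its only limit. It must start by 17 − 3 = hour 14.
Milling must finish in time for mashing (must start by hour 13, minus 2-hour gap → hour 11); lautering (must start by hour 15); primary fermentation (must start by hour 14, minus 3-hour gap → hour 11). The tightest is hour 11, so milling must start by 11 − 9 = hour 2.

2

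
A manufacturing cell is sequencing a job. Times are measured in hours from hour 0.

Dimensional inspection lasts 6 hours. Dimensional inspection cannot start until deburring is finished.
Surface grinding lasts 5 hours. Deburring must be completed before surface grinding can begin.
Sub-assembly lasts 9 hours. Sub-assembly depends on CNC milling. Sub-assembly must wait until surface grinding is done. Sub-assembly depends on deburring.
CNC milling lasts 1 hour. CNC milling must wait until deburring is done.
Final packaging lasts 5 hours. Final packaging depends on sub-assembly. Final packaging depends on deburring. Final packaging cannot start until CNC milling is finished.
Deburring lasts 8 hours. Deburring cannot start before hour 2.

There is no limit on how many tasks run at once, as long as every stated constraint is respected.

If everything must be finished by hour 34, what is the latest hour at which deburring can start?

7

Nothing follows final packaging; the deadline of hour 34 is its only limit. It must start by 34 − 5 = hour 29.
Sub-assembly must finish before final packaging (must start by hour 29). With a 9-hour duration, sub-assembly must start by 29 − 9 = hour 20.
CNC milling must finish in time for sub-assembly (must start by hour 20); final packaging (must start by hour 29). The tightest is hour 20, so CNC milling must start by 20 − 1 = hour 19.
Surface grinding must finish before sub-assembly (must start by hour 20). With a 5-hour duration, surface grinding must start by 20 − 5 = hour 15.
Nothing follows dimensional inspection; the deadline of hour 34 is its only limit. It must start by 34 − 6 = hour 28.
Deburring feeds CNC milling (must start by hour 19); surface grinding (must start by hour 15); dimensional inspection (must start by hour 28); sub-assembly (must start by hour 20); final packaging (must start by hour 29). Taking the minimum, deburring must finish by hour 15 and start by 15 − 8 = hour 7.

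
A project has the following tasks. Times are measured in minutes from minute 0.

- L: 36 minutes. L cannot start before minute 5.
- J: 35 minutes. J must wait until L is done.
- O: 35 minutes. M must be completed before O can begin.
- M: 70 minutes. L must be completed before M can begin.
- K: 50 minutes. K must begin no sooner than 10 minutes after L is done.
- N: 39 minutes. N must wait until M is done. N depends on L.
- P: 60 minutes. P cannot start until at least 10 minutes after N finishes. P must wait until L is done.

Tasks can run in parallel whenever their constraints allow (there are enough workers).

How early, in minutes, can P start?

L cannot begin until its own release at minute 5. It runs from minute 5 to 5 + 36 = minute 41.
M cannot begin until L (finishes minute 41). It runs from minute 41 to 41 + 70 = minute 111.
N needs all of M (finishes minute 111); L (finishes minute 41). That puts its earliest start at minute 111; it finishes at 111 + 39 = minute 150.
P waits on N (finishes minute 150, plus 10-minute gap → minute 160); L (finishes minute 41). The latest of these is minute 160, which is the earliest P can start.

160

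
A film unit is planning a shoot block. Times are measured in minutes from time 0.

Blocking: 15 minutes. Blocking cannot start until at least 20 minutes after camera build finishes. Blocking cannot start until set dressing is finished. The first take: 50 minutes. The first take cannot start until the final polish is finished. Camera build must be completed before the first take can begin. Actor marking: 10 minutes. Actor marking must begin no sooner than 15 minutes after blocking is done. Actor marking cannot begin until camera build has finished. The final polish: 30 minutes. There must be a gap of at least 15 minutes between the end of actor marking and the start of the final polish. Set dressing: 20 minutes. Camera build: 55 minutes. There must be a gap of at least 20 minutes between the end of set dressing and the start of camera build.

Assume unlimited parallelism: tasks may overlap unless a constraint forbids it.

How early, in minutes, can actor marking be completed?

Nothing blocks set dressing, so it runs from minute 0 to minute 20.
Camera build waits on set dressing (finishes minute 20, plus 20-minute gap → minute 40), so it starts at minute 40 and finishes at 40 + 55 = minute 95.
For blocking: camera build (finishes minute 95, plus 20-minute gap → minute 115); set dressing (finishes minute 20). Taking the maximum gives a start of minute 115, and it finishes at 115 + 15 = minute 130.
Actor marking cannot start until blocking (finishes minute 130, plus 15-minute gap → minute 145); camera build (finishes minute 95). The controlling bound is minute 145, so actor marking finishes at 145 + 10 = minute 155.

155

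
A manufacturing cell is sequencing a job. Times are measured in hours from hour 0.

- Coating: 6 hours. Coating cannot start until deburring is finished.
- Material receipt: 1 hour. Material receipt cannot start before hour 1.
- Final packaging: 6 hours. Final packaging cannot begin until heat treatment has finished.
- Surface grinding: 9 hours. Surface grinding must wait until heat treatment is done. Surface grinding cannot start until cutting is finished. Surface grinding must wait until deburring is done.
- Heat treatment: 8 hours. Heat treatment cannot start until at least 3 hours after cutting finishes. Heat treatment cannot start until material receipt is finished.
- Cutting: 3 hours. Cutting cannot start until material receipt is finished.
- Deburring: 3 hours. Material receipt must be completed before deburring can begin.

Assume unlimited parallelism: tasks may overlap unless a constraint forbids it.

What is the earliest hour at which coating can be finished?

Material receipt waits on its own release at hour 1, so it starts at hour 1 and finishes at 1 + 1 = hour 2.
Deburring waits on material receipt (finishes hour 2), so it starts at hour 2 and finishes at 2 + 3 = hour 5.
Coating waits on deburring (finishes hour 5), so it starts at hour 5 and finishes at 5 + 6 = hour 11.

11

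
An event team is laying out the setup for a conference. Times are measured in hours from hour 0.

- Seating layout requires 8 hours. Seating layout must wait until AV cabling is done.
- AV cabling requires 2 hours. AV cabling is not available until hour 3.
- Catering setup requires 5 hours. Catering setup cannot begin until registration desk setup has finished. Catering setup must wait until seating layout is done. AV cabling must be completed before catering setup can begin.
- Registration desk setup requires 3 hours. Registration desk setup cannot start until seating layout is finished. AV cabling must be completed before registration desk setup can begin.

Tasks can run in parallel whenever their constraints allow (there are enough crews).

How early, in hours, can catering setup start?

AV cabling waits on its own release at hour 3, so it starts at hour 3 and finishes at 3 + 2 = hour 5.
Seating layout cannot begin until AV cabling (finishes hour 5). It runs from hour 5 to 5 + 8 = hour 13.
Registration desk setup has to wait for seating layout (finishes hour 13); AV cabling (finishes hour 5). The latest of these is hour 13, so registration desk setup runs hour 13 to 13 + 3 = hour 16.
Catering setup waits on registration desk setup (finishes hour 16); seating layout (finishes hour 13); AV cabling (finishes hour 5). The latest of these is hour 16, which is the earliest catering setup can start.

16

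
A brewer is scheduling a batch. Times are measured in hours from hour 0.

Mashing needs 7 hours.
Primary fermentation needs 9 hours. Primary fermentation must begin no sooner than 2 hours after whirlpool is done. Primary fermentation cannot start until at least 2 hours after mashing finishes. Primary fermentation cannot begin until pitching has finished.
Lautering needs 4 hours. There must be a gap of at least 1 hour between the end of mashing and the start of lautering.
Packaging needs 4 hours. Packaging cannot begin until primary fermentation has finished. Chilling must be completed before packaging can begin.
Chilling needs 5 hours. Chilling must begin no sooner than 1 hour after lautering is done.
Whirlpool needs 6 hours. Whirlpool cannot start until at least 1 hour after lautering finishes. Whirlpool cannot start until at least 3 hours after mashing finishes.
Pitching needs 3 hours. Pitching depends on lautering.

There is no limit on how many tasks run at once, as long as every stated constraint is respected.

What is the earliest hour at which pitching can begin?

12

Nothing blocks mashing, so it runs from hour 0 to hour 7.
Lautering waits on mashing (finishes hour 7, plus 1-hour gap → hour 8), so it starts at hour 8 and finishes at 8 + 4 = hour 12.
Pitching waits on lautering (finishes hour 12), so the earliest it can start is hour 12.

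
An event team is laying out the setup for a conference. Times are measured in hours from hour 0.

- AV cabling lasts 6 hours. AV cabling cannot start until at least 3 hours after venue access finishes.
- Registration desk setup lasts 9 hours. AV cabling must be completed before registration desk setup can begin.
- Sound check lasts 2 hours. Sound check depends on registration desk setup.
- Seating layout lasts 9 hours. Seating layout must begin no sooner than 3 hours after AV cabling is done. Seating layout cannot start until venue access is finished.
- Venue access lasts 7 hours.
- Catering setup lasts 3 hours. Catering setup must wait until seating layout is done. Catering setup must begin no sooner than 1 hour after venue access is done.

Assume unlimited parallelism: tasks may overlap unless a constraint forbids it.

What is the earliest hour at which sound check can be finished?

Venue access has no prerequisites, so it starts at hour 0 and finishes at hour 7.
AV cabling cannot begin until venue access (finishes hour 7, plus 3-hour gap → hour 10). It runs from hour 10 to 10 + 6 = hour 16.
After AV cabling (finishes hour 16), registration desk setup can start at hour 16 and finishes at hour 25.
Sound check waits on registration desk setup (finishes hour 25), so it starts at hour 25 and finishes at 25 + 2 = hour 27.

27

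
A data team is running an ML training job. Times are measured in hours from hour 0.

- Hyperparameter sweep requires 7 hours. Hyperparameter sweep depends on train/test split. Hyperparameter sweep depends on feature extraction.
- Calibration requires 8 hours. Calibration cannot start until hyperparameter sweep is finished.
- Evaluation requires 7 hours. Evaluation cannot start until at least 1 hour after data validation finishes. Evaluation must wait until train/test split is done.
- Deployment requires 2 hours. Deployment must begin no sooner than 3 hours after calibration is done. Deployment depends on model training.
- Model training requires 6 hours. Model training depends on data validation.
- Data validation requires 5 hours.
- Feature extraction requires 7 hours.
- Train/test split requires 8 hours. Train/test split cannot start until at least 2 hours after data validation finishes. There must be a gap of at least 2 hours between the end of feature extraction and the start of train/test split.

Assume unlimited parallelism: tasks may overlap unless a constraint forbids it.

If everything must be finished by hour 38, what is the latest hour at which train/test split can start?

Deployment must finish by hour 38; it takes 2 hours, so it must start by 38 − 2 = hour 36.
Calibration feeds into deployment (must start by hour 36, minus 3-hour gap → hour 33); so calibration must finish by hour 33 and therefore start by hour 25.
Hyperparameter sweep feeds into calibration (must start by hour 25); so hyperparameter sweep must finish by hour 25 and therefore start by hour 18.
Evaluation must finish by hour 38; it takes 7 hours, so it must start by 38 − 7 = hour 31.
Train/test split feeds hyperparameter sweep (must start by hour 18); evaluation (must start by hour 31). Taking the minimum, train/test split must finish by hour 18 and start by 18 − 8 = hour 10.

10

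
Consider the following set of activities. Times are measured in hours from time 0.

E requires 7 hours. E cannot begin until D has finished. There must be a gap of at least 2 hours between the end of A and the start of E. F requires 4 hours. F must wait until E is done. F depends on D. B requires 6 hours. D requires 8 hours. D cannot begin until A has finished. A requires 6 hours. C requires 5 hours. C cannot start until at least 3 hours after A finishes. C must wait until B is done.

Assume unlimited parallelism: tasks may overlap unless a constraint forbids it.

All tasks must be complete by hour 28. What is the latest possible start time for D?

9

F has no dependents, so it just needs to finish by hour 28. Starting by 28 − 4 = hour 24 achieves that.
E feeds into F (must start by hour 24); so E must finish by hour 24 and therefore start by hour 17.
For D: E (must start by hour 17); F (must start by hour 24). The most restrictive is hour 17; with an 8-hour duration, D must start by hour 9.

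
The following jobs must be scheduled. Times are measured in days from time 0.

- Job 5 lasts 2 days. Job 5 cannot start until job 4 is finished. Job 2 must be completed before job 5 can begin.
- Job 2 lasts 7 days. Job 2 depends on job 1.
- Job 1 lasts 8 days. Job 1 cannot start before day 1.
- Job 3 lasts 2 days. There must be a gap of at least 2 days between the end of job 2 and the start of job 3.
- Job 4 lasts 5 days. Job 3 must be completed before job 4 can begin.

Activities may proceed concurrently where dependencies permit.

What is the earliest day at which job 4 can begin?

20

After its own release at day 1, job 1 can start at day 1 and finishes at day 9.
Job 2 cannot begin until job 1 (finishes day 9). It runs from day 9 to 9 + 7 = day 16.
Job 3 cannot begin until job 2 (finishes day 16, plus 2-day gap → day 18). It runs from day 18 to 18 + 2 = day 20.
Job 4 waits on job 3 (finishes day 20), so the earliest it can start is day 20.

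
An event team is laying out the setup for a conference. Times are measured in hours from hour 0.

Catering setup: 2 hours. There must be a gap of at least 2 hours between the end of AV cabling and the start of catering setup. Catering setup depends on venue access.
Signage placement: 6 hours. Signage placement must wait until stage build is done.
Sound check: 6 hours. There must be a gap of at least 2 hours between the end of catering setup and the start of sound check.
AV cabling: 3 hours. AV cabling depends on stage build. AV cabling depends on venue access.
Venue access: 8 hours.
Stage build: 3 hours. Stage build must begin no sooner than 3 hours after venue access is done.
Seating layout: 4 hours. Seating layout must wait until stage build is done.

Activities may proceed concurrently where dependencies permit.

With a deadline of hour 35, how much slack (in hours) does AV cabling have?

6

Venue access has no prerequisites, so it starts at hour 0 and finishes at hour 8.
Stage build waits on venue access (finishes hour 8, plus 3-hour gap → hour 11), so it starts at hour 11 and finishes at 11 + 3 = hour 14.
AV cabling cannot start until stage build (finishes hour 14); venue access (finishes hour 8). The controlling bound is hour 14, so AV cabling finishes at 14 + 3 = hour 17.

Working backward from the deadline:
To finish by hour 35, sound check (duration 6) must start no later than hour 29.
Catering setup must finish before sound check (must start by hour 29, minus 2-hour gap → hour 27). With a 2-hour duration, catering setup must start by 27 − 2 = hour 25.
AV cabling must finish before catering setup (must start by hour 25, minus 2-hour gap → hour 23). With a 3-hour duration, AV cabling must start by 23 − 3 = hour 20.
So AV cabling can start as early as hour 14 and as late as hour 20, giving 20 − 14 = 6 hours of slack.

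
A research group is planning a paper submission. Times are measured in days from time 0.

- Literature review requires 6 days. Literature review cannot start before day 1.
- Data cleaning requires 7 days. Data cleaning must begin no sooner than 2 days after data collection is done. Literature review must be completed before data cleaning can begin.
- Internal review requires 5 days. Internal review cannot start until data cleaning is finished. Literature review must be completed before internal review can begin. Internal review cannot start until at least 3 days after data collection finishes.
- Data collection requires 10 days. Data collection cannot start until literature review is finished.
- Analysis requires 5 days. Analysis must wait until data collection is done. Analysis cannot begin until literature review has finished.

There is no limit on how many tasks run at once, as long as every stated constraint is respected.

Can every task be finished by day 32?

Yes

Literature review waits on its own release at day 1, so it starts at day 1 and finishes at 1 + 6 = day 7.
Data collection waits on literature review (finishes day 7), so it starts at day 7 and finishes at 7 + 10 = day 17.
For analysis: data collection (finishes day 17); literature review (finishes day 7). Taking the maximum gives a start of day 17, and it finishes at 17 + 5 = day 22.
Data cleaning needs all of data collection (finishes day 17, plus 2-day gap → day 19); literature review (finishes day 7). That puts its earliest start at day 19; it finishes at 19 + 7 = day 26.
Internal review needs all of data cleaning (finishes day 26); literature review (finishes day 7); data collection (finishes day 17, plus 3-day gap → day 20). That puts its earliest start at day 26; it finishes at 26 + 5 = day 31.
Every task is finished by day 31, which is no later than the deadline of 32, so the schedule is feasible.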